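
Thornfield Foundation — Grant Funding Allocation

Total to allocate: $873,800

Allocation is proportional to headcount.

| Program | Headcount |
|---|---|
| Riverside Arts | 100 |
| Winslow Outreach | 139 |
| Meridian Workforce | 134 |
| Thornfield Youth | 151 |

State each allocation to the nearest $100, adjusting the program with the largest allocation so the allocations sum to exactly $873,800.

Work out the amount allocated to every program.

Riverside Arts: $166,800 · Winslow Outreach: $231,800 · Meridian Workforce: $223,500 · Thornfield Youth: $251,700

Total headcount = 524.
Unrounded shares: Riverside Arts 100/524 × $873,800 = 166,755.73; Winslow Outreach 139/524 × $873,800 = 231,790.46; Meridian Workforce 134/524 × $873,800 = 223,452.67; Thornfield Youth 151/524 × $873,800 = 251,801.15.
At nearest $100: Riverside Arts $166,800; Winslow Outreach $231,800; Meridian Workforce $223,500; Thornfield Youth $251,800. Sum = $873,900.
Difference $873,800 − $873,900 = −$100 applied to largest allocation (Thornfield Youth): Thornfield Youth becomes $251,700.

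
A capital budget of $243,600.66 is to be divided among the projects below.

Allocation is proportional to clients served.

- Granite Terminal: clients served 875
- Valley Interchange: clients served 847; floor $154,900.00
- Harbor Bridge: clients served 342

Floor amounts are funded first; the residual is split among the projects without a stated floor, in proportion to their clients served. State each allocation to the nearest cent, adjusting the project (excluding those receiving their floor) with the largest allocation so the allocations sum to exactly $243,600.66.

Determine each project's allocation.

Guaranteed amounts: Valley Interchange $154,900.00. Balance $88,700.66.
Balance split over remaining clients served 1,217: Granite Terminal 63,774.0982 → $63,774.10; Harbor Bridge 24,926.5618 → $24,926.56.

Granite Terminal: $63,774.10 | Valley Interchange: $154,900.00 | Harbor Bridge: $24,926.56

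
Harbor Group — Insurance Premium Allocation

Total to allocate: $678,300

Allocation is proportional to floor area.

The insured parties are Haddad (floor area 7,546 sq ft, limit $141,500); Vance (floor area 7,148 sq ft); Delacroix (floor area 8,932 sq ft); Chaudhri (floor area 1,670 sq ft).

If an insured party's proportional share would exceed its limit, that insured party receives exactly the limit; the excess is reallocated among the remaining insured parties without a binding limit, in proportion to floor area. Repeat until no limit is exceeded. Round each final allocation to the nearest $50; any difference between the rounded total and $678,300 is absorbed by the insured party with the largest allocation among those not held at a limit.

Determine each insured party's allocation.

Combined floor area = 25,296.
Pro-rata shares before constraints: Haddad 202,342.34; Vance 191,670.16; Delacroix 239,507.26; Chaudhri 44,780.24.
Held at cap: Haddad ($141,500); balance $536,800 reallocated over remaining floor area 17,750.
Remaining shares: Vance 216,171.63 → $216,150; Delacroix 270,123.81 → $270,100; Chaudhri 50,504.56 → $50,500.
Rounding difference +$50 applied to Delacroix → $270,150.

Haddad: $141,500; Vance: $216,150; Delacroix: $270,150; Chaudhri: $50,500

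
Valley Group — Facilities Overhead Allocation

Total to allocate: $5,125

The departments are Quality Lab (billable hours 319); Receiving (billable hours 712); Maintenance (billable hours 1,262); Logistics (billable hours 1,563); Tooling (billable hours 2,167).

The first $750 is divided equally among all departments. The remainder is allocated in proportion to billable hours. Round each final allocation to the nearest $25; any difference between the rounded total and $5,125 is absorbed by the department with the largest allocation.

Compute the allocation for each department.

$750 shared equally gives $150 per department.
Remainder $4,375 by billable hours (total 6,023): Quality Lab 231.72 → $225; Receiving 517.18 → $525; Maintenance 916.69 → $925; Logistics 1,135.34 → $1,125; Tooling 1,574.07 → $1,575.
Totals: Quality Lab $150 + $225 = $375; Receiving $150 + $525 = $675; Maintenance $150 + $925 = $1,075; Logistics $150 + $1,125 = $1,275; Tooling $150 + $1,575 = $1,725.

Quality Lab: $375 | Receiving: $675 | Maintenance: $1,075 | Logistics: $1,275 | Tooling: $1,725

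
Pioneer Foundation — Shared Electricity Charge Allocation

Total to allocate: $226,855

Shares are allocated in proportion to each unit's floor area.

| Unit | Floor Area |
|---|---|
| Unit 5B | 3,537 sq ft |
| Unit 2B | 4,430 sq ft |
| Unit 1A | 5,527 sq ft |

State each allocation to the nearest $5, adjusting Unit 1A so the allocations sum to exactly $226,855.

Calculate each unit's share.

Unit 5B: $59,460 | Unit 2B: $74,475 | Unit 1A: $92,920

Floor area total: 13,494.
Unrounded shares: Unit 5B 3,537/13,494 × $226,855 = 59,462.44; Unit 2B 4,430/13,494 × $226,855 = 74,475.15; Unit 1A 5,527/13,494 × $226,855 = 92,917.41.
After rounding ($5): Unit 5B $59,460; Unit 2B $74,475; Unit 1A $92,915. Sum = $226,850.
Difference $226,855 − $226,850 = +$5 applied to Unit 1A: Unit 1A becomes $92,920.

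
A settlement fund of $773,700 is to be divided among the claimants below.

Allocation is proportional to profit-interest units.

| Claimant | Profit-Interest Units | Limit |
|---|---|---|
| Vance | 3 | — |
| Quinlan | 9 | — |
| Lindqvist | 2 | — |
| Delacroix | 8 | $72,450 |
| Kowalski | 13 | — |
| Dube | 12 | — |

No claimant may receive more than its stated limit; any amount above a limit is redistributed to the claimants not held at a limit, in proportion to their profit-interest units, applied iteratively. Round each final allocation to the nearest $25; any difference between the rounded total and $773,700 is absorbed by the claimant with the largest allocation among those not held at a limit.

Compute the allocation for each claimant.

Profit-interest units total: 47.
Pro-rata shares before constraints: Vance 49,385.11; Quinlan 148,155.32; Lindqvist 32,923.40; Delacroix 131,693.62; Kowalski 214,002.13; Dube 197,540.43.
Capped: Delacroix ($72,450); residual $701,250 reallocated over remaining profit-interest units 39.
Remaining shares: Vance 53,942.31 → $53,950; Quinlan 161,826.92 → $161,825; Lindqvist 35,961.54 → $35,950; Kowalski 233,750.00 → $233,750; Dube 215,769.23 → $215,775.

Vance: $53,950 | Quinlan: $161,825 | Lindqvist: $35,950 | Delacroix: $72,450 | Kowalski: $233,750 | Dube: $215,775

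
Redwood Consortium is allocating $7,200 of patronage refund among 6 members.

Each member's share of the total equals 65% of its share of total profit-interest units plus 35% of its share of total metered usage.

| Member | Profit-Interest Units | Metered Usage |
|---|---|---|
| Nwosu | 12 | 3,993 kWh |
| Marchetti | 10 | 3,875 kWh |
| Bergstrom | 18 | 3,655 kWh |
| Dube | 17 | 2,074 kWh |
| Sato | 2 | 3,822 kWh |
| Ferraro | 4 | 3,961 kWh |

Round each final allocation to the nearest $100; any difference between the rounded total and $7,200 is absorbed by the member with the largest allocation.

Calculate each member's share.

Nwosu: $1,400 · Marchetti: $1,200 · Bergstrom: $1,700 · Dube: $1,500 · Sato: $600 · Ferraro: $800

Profit-interest units total 63; metered usage total 21,380.
Blended shares (65% profit-interest units + 35% metered usage): Nwosu 0.1892; Marchetti 0.1666; Bergstrom 0.2455; Dube 0.2093; Sato 0.0832; Ferraro 0.1061.
Unrounded shares: Nwosu 1,362.07; Marchetti 1,199.59; Bergstrom 1,767.95; Dube 1,507.31; Sato 599.06; Ferraro 764.01.
At nearest $100: Nwosu $1,400; Marchetti $1,200; Bergstrom $1,800; Dube $1,500; Sato $600; Ferraro $800. Sum = $7,300.
Difference $7,200 − $7,300 = −$100 applied to largest allocation (Bergstrom): Bergstrom becomes $1,700.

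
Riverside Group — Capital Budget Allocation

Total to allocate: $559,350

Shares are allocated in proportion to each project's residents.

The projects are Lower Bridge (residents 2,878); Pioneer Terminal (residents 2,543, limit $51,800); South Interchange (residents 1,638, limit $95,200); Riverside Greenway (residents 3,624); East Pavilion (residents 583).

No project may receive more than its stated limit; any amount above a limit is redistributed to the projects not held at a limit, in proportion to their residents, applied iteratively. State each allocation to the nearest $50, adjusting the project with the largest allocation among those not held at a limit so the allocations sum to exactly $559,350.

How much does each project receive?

Total residents = 11,266.
Pro-rata shares before constraints: Lower Bridge 142,890.94; Pioneer Terminal 126,258.39; South Interchange 81,325.70; Riverside Greenway 179,929.38; East Pavilion 28,945.59.
Cap binds for Pioneer Terminal ($51,800); remaining pool $507,550 reallocated over remaining residents 8,723.
Cap binds for South Interchange ($95,200); remaining pool $412,350 reallocated over remaining residents 7,085.
Remaining shares: Lower Bridge 167,500.82 → $167,500; Riverside Greenway 210,918.33 → $210,900; East Pavilion 33,930.85 → $33,950.

Lower Bridge: $167,500 | Pioneer Terminal: $51,800 | South Interchange: $95,200 | Riverside Greenway: $210,900 | East Pavilion: $33,950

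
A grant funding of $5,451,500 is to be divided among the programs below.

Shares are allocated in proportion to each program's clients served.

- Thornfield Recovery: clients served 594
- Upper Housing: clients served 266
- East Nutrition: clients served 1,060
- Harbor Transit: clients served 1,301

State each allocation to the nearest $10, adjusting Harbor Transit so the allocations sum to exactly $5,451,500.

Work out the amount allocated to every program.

Combined clients served = 3,221.
Proportional shares: Thornfield Recovery 594/3,221 × $5,451,500 = 1,005,337.16; Upper Housing 266/3,221 × $5,451,500 = 450,201.49; East Nutrition 1,060/3,221 × $5,451,500 = 1,794,036.01; Harbor Transit 1,301/3,221 × $5,451,500 = 2,201,925.33.
At nearest $10: Thornfield Recovery $1,005,340; Upper Housing $450,200; East Nutrition $1,794,040; Harbor Transit $2,201,930. Sum = $5,451,510.
Difference $5,451,500 − $5,451,510 = −$10 applied to Harbor Transit: Harbor Transit becomes $2,201,920.

Thornfield Recovery: $1,005,340 | Upper Housing: $450,200 | East Nutrition: $1,794,040 | Harbor Transit: $2,201,920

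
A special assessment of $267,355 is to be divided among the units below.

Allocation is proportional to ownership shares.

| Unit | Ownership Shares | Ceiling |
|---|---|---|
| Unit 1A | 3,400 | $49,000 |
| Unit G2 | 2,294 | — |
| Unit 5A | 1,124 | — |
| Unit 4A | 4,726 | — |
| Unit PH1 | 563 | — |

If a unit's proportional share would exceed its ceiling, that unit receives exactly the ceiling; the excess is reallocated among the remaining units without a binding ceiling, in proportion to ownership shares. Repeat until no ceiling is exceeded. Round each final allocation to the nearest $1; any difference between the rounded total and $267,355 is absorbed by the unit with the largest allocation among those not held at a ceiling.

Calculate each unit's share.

Ownership shares total: 12,107.
Unconstrained shares: Unit 1A 75,081.11; Unit G2 50,657.67; Unit 5A 24,820.93; Unit 4A 104,362.74; Unit PH1 12,432.55.
Held at cap: Unit 1A ($49,000); balance $218,355 reallocated over remaining ownership shares 8,707.
Remaining shares: Unit G2 57,529.16 → $57,529; Unit 5A 28,187.78 → $28,188; Unit 4A 118,519.09 → $118,519; Unit PH1 14,118.97 → $14,119.

Unit 1A: $49,000 · Unit G2: $57,529 · Unit 5A: $28,188 · Unit 4A: $118,519 · Unit PH1: $14,119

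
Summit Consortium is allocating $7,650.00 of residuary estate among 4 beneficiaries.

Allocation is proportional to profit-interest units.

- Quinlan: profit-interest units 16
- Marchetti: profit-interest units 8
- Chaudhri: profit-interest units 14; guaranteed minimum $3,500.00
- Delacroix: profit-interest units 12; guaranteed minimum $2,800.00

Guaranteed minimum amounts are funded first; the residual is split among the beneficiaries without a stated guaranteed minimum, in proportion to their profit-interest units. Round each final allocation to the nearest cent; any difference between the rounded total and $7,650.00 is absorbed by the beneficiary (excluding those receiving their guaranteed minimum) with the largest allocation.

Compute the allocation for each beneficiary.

Minimums first: Chaudhri $3,500.00; Delacroix $2,800.00. Residual $1,350.00.
Residual split over remaining profit-interest units 24: Quinlan 900.0000 → $900.00; Marchetti 450.0000 → $450.00.

Quinlan: $900.00 · Marchetti: $450.00 · Chaudhri: $3,500.00 · Delacroix: $2,800.00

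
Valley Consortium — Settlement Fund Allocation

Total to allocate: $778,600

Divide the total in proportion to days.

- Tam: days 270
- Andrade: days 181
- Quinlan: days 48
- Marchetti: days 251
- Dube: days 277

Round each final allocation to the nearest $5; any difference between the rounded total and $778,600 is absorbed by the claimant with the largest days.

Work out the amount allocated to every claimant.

Tam: $204,695; Andrade: $137,220; Quinlan: $36,390; Marchetti: $190,290; Dube: $210,005

Combined days = 1,027.
Unrounded shares: Tam 270/1,027 × $778,600 = 204,695.23; Andrade 181/1,027 × $778,600 = 137,221.62; Quinlan 48/1,027 × $778,600 = 36,390.26; Marchetti 251/1,027 × $778,600 = 190,290.75; Dube 277/1,027 × $778,600 = 210,002.14.
Rounded to nearest $5: Tam $204,695; Andrade $137,220; Quinlan $36,390; Marchetti $190,290; Dube $210,000. Sum = $778,595.
Difference $778,600 − $778,595 = +$5 applied to largest days (Dube): Dube becomes $210,005.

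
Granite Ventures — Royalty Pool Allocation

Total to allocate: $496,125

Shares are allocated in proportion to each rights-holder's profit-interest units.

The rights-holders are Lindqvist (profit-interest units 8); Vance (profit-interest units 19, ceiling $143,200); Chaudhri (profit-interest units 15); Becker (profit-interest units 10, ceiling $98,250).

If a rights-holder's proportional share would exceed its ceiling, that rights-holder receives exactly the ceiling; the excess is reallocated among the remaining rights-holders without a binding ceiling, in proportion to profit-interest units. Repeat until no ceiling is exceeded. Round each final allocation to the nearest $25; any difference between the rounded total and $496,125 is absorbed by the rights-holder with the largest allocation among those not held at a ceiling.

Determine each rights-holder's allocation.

Combined profit-interest units = 52.
Unconstrained shares: Lindqvist 76,326.92; Vance 181,276.44; Chaudhri 143,112.98; Becker 95,408.65.
Capped: Vance ($143,200); residual $352,925 reallocated over remaining profit-interest units 33.
Capped: Becker ($98,250); residual $254,675 reallocated over remaining profit-interest units 23.
Remaining shares: Lindqvist 88,582.61 → $88,575; Chaudhri 166,092.39 → $166,100.

Lindqvist: $88,575; Vance: $143,200; Chaudhri: $166,100; Becker: $98,250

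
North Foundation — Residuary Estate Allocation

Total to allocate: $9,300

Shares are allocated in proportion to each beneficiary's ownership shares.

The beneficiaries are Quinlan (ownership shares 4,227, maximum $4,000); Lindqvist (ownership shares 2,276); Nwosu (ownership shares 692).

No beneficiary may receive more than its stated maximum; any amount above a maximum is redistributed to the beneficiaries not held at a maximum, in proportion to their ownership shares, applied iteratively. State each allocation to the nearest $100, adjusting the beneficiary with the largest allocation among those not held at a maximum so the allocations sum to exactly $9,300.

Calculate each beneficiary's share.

Quinlan: $4,000 · Lindqvist: $4,100 · Nwosu: $1,200

Combined ownership shares = 7,195.
Unconstrained shares: Quinlan 5,463.67; Lindqvist 2,941.88; Nwosu 894.45.
Held at cap: Quinlan ($4,000); remaining pool $5,300 reallocated over remaining ownership shares 2,968.
Remaining shares: Lindqvist 4,064.29 → $4,100; Nwosu 1,235.71 → $1,200.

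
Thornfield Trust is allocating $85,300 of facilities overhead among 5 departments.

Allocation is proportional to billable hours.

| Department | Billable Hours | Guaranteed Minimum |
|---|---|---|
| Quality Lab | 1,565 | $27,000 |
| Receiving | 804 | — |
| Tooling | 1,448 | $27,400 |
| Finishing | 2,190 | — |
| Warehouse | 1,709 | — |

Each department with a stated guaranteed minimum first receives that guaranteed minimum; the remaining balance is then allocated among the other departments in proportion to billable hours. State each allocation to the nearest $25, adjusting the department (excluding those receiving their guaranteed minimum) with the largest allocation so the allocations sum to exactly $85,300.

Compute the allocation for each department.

Quality Lab: $27,000 | Receiving: $5,275 | Tooling: $27,400 | Finishing: $14,400 | Warehouse: $11,225

Minimums first: Quality Lab $27,000; Tooling $27,400. Remaining pool $30,900.
Remaining pool split over remaining billable hours 4,703: Receiving 5,282.50 → $5,275; Finishing 14,388.90 → $14,400; Warehouse 11,228.60 → $11,225.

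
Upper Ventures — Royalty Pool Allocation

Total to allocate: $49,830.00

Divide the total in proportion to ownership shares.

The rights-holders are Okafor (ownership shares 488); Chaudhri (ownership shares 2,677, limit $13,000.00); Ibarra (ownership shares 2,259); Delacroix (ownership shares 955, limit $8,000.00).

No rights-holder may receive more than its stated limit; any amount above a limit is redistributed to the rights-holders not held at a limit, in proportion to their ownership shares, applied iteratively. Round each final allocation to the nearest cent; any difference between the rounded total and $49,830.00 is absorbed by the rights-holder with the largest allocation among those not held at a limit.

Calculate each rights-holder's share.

Total ownership shares = 6,379.
Proportional shares (ignoring caps): Okafor 3,812.0458; Chaudhri 20,911.5708; Ibarra 17,646.3348; Delacroix 7,460.0486.
Cap binds for Chaudhri ($13,000.00); remaining pool $36,830.00 reallocated over remaining ownership shares 3,702.
Cap binds for Delacroix ($8,000.00); remaining pool $28,830.00 reallocated over remaining ownership shares 2,747.
Shares after redistribution: Okafor 5,121.6017 → $5,121.60; Ibarra 23,708.3983 → $23,708.40.

Okafor: $5,121.60 | Chaudhri: $13,000.00 | Ibarra: $23,708.40 | Delacroix: $8,000.00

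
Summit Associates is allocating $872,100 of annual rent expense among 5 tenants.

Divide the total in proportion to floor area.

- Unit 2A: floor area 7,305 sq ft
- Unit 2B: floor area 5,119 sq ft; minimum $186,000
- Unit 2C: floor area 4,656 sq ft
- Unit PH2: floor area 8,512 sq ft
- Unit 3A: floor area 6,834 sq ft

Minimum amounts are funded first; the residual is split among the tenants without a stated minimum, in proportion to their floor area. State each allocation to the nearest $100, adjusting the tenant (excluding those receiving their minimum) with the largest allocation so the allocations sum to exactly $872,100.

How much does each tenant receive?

Minimums first: Unit 2B $186,000. Remaining pool $686,100.
Remaining pool split over remaining floor area 27,307: Unit 2A 183,541.23 → $183,500; Unit 2C 116,983.98 → $117,000; Unit PH2 213,867.62 → $213,900; Unit 3A 171,707.16 → $171,700.

Unit 2A: $183,500; Unit 2B: $186,000; Unit 2C: $117,000; Unit PH2: $213,900; Unit 3A: $171,700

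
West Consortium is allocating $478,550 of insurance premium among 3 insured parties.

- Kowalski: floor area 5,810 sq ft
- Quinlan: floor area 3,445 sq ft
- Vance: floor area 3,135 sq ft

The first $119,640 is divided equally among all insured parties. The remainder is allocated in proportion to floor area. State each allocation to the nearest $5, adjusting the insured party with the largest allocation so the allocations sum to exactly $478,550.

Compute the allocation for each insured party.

$119,640 shared equally gives $39,880 per insured party.
Remainder $358,910 by floor area (total 12,390): Kowalski 168,302.43 → $168,300; Quinlan 99,793.78 → $99,795; Vance 90,813.79 → $90,815.
Totals: Kowalski $39,880 + $168,300 = $208,180; Quinlan $39,880 + $99,795 = $139,675; Vance $39,880 + $90,815 = $130,695.

Kowalski: $208,180 · Quinlan: $139,675 · Vance: $130,695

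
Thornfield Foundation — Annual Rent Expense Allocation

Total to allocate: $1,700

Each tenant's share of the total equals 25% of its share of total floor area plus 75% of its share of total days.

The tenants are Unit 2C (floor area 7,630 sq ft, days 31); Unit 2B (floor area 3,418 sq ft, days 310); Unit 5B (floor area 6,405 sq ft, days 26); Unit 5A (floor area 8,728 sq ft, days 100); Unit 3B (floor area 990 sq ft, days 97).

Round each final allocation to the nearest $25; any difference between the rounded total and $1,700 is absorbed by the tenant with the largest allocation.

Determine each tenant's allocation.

Totals — floor area 27,171, days 564.
Blended shares (25% floor area + 75% days): Unit 2C 0.1114; Unit 2B 0.4437; Unit 5B 0.0935; Unit 5A 0.2133; Unit 3B 0.1381.
Pro-rata amounts: Unit 2C 189.43; Unit 2B 754.26; Unit 5B 158.96; Unit 5A 362.58; Unit 3B 234.77.
At nearest $25: Unit 2C $200; Unit 2B $750; Unit 5B $150; Unit 5A $375; Unit 3B $225. Sum = $1,700.
No rounding difference to absorb.

Unit 2C: $200 · Unit 2B: $750 · Unit 5B: $150 · Unit 5A: $375 · Unit 3B: $225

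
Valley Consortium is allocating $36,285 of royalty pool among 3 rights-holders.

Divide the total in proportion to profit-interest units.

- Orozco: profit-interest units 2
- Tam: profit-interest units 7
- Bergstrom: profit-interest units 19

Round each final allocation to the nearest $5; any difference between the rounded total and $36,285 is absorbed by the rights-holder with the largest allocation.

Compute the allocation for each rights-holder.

Orozco: $2,590 · Tam: $9,070 · Bergstrom: $24,625

Combined profit-interest units = 28.
Pro-rata amounts: Orozco 2/28 × $36,285 = 2,591.79; Tam 7/28 × $36,285 = 9,071.25; Bergstrom 19/28 × $36,285 = 24,621.96.
Rounded to nearest $5: Orozco $2,590; Tam $9,070; Bergstrom $24,620. Sum = $36,280.
Difference $36,285 − $36,280 = +$5 applied to largest allocation (Bergstrom): Bergstrom becomes $24,625.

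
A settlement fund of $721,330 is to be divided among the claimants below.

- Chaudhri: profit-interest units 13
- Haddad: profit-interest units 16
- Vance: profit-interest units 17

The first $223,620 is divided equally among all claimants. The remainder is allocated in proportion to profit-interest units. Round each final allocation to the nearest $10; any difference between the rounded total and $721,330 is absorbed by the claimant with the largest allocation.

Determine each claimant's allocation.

Equal tier: $223,620 ÷ 3 = $74,540 apiece.
Remainder $497,710 by profit-interest units (total 46): Chaudhri 140,657.17 → $140,660; Haddad 173,116.52 → $173,120; Vance 183,936.30 → $183,940.
Rounding difference −$10 on remainder applied to Vance.
Totals: Chaudhri $74,540 + $140,660 = $215,200; Haddad $74,540 + $173,120 = $247,660; Vance $74,540 + $183,930 = $258,470.

Chaudhri: $215,200 · Haddad: $247,660 · Vance: $258,470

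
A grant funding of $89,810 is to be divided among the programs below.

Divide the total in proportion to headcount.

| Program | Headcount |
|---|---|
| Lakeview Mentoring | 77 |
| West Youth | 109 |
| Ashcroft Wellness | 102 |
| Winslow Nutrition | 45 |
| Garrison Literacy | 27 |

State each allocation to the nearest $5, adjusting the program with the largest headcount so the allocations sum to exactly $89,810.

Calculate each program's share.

Sum of headcount: 77 + 109 + 102 + 45 + 27 = 360.
Pro-rata amounts: Lakeview Mentoring 19,209.36; West Youth 27,192.47; Ashcroft Wellness 25,446.17; Winslow Nutrition 11,226.25; Garrison Literacy 6,735.75.
After rounding ($5): Lakeview Mentoring $19,210; West Youth $27,190; Ashcroft Wellness $25,445; Winslow Nutrition $11,225; Garrison Literacy $6,735. Sum = $89,805.
Difference $89,810 − $89,805 = +$5 applied to largest headcount (West Youth): West Youth becomes $27,195.

Lakeview Mentoring: $19,210 | West Youth: $27,195 | Ashcroft Wellness: $25,445 | Winslow Nutrition: $11,225 | Garrison Literacy: $6,735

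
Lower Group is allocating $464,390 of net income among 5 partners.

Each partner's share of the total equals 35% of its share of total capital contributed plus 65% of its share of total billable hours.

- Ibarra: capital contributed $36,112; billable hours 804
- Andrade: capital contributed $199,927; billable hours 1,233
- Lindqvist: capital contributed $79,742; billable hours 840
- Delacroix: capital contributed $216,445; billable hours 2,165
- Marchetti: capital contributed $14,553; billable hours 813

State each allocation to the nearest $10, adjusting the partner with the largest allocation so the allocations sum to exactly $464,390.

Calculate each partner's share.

Ibarra: $52,180 | Andrade: $123,000 | Lindqvist: $67,010 | Delacroix: $175,960 | Marchetti: $46,240

Totals — capital contributed 546,779, billable hours 5,855.
Composite weights (35% capital contributed + 65% billable hours): Ibarra 0.1124; Andrade 0.2649; Lindqvist 0.1443; Delacroix 0.3789; Marchetti 0.0996.
Raw shares: Ibarra 52,184.80; Andrade 122,997.76; Lindqvist 67,010.30; Delacroix 175,957.02; Marchetti 46,240.12.
At nearest $10: Ibarra $52,180; Andrade $123,000; Lindqvist $67,010; Delacroix $175,960; Marchetti $46,240. Sum = $464,390.
Sum already equals the total — no adjustment.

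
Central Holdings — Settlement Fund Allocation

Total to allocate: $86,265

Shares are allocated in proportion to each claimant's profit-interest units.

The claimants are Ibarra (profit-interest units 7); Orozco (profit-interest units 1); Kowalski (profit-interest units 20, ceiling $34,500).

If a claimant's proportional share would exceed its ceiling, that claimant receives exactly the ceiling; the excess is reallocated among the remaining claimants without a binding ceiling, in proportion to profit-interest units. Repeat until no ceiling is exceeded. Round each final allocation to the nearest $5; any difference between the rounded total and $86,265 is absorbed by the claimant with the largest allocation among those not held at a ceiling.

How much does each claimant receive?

Profit-interest units total: 28.
Unconstrained shares: Ibarra 21,566.25; Orozco 3,080.89; Kowalski 61,617.86.
Cap binds for Kowalski ($34,500); remaining pool $51,765 reallocated over remaining profit-interest units 8.
Redistributed shares: Ibarra 45,294.38 → $45,295; Orozco 6,470.62 → $6,470.

Ibarra: $45,295 | Orozco: $6,470 | Kowalski: $34,500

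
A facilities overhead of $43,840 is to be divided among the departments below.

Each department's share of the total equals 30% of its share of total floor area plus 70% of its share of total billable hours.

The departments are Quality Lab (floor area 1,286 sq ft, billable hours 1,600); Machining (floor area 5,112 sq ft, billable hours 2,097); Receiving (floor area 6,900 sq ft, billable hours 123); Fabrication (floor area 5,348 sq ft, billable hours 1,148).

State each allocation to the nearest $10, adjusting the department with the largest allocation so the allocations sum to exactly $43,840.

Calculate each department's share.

Quality Lab: $10,790 · Machining: $16,560 · Receiving: $5,630 · Fabrication: $10,860

Floor area total 18,646; billable hours total 4,968.
Blended shares (30% floor area + 70% billable hours): Quality Lab 0.2461; Machining 0.3777; Receiving 0.1283; Fabrication 0.2478.
Proportional shares: Quality Lab 10,790.50; Machining 16,559.21; Receiving 5,626.72; Fabrication 10,863.57.
Rounded to nearest $10: Quality Lab $10,790; Machining $16,560; Receiving $5,630; Fabrication $10,860. Sum = $43,840.
No rounding difference to absorb.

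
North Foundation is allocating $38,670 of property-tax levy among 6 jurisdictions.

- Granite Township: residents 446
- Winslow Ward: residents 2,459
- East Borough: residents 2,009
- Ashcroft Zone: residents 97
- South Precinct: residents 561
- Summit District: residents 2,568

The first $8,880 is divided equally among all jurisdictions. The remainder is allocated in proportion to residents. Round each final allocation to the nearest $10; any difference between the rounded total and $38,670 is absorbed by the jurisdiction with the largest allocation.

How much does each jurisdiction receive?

Granite Township: $3,110 · Winslow Ward: $10,480 · East Borough: $8,830 · Ashcroft Zone: $1,830 · South Precinct: $3,530 · Summit District: $10,890

$8,880 shared equally gives $1,480 per jurisdiction.
Remainder $29,790 by residents (total 8,140): Granite Township 1,632.23 → $1,630; Winslow Ward 8,999.21 → $9,000; East Borough 7,352.35 → $7,350; Ashcroft Zone 354.99 → $350; South Precinct 2,053.09 → $2,050; Summit District 9,398.12 → $9,400.
Rounding difference +$10 on remainder applied to Summit District.
Totals: Granite Township $1,480 + $1,630 = $3,110; Winslow Ward $1,480 + $9,000 = $10,480; East Borough $1,480 + $7,350 = $8,830; Ashcroft Zone $1,480 + $350 = $1,830; South Precinct $1,480 + $2,050 = $3,530; Summit District $1,480 + $9,410 = $10,890.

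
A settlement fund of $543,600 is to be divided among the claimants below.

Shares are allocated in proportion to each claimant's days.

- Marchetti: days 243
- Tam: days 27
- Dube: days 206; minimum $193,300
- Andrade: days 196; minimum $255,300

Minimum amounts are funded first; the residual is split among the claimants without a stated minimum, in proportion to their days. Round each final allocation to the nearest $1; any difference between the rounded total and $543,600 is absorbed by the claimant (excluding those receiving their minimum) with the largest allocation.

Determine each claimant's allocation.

Marchetti: $85,500; Tam: $9,500; Dube: $193,300; Andrade: $255,300

Minimums first: Dube $193,300; Andrade $255,300. Balance $95,000.
Balance split over remaining days 270: Marchetti 85,500.00 → $85,500; Tam 9,500.00 → $9,500.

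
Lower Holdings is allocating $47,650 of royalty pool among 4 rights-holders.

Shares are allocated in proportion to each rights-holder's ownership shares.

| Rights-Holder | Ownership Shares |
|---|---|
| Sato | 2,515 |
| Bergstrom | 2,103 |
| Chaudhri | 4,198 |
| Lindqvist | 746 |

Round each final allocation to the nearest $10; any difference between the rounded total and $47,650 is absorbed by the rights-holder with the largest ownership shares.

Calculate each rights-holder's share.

Combined ownership shares = 2,515 + 2,103 + 4,198 + 746 = 9,562.
Pro-rata amounts: Sato 12,532.92; Bergstrom 10,479.81; Chaudhri 20,919.76; Lindqvist 3,717.52.
Rounded to nearest $10: Sato $12,530; Bergstrom $10,480; Chaudhri $20,920; Lindqvist $3,720. Sum = $47,650.
No rounding difference to absorb.

Sato: $12,530 · Bergstrom: $10,480 · Chaudhri: $20,920 · Lindqvist: $3,720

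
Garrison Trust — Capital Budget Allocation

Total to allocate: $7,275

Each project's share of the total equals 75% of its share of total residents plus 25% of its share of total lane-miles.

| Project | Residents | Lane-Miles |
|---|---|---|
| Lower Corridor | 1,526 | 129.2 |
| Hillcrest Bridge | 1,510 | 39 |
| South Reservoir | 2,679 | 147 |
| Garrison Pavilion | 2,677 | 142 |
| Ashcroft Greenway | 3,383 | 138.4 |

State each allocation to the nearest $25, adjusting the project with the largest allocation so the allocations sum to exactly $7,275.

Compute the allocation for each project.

Lower Corridor: $1,100; Hillcrest Bridge: $825; South Reservoir: $1,700; Garrison Pavilion: $1,675; Ashcroft Greenway: $1,975

Residents total 11,775; lane-miles total 595.6.
Combined weights (75% residents + 25% lane-miles): Lower Corridor 0.1514; Hillcrest Bridge 0.1125; South Reservoir 0.2323; Garrison Pavilion 0.2301; Ashcroft Greenway 0.2736.
Unrounded shares: Lower Corridor 1,101.64; Hillcrest Bridge 818.79; South Reservoir 1,690.27; Garrison Pavilion 1,674.07; Ashcroft Greenway 1,990.22.
After rounding ($25): Lower Corridor $1,100; Hillcrest Bridge $825; South Reservoir $1,700; Garrison Pavilion $1,675; Ashcroft Greenway $2,000. Sum = $7,300.
Difference $7,275 − $7,300 = −$25 applied to largest allocation (Ashcroft Greenway): Ashcroft Greenway becomes $1,975.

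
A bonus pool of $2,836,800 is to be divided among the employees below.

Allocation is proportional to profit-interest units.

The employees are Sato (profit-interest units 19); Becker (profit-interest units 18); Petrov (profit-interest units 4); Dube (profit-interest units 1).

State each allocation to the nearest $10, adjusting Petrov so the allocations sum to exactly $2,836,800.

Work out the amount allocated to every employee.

Profit-interest units total: 42.
Raw shares: Sato 19/42 × $2,836,800 = 1,283,314.29; Becker 18/42 × $2,836,800 = 1,215,771.43; Petrov 4/42 × $2,836,800 = 270,171.43; Dube 1/42 × $2,836,800 = 67,542.86.
Rounded to nearest $10: Sato $1,283,310; Becker $1,215,770; Petrov $270,170; Dube $67,540. Sum = $2,836,790.
Difference $2,836,800 − $2,836,790 = +$10 applied to Petrov: Petrov becomes $270,180.

Sato: $1,283,310 · Becker: $1,215,770 · Petrov: $270,180 · Dube: $67,540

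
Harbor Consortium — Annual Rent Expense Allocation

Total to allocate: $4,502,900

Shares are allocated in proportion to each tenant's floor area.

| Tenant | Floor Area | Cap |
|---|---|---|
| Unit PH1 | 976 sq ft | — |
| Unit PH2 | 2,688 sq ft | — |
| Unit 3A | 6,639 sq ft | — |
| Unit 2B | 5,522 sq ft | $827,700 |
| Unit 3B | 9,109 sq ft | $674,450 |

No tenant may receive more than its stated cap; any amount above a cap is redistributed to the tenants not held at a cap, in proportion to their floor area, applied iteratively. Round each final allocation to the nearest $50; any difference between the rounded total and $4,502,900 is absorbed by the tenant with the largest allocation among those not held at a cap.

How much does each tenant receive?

Sum of floor area: 24,934.
Proportional shares (ignoring caps): Unit PH1 176,258.54; Unit PH2 485,433.35; Unit 3A 1,198,955.37; Unit 2B 997,233.25; Unit 3B 1,645,019.50.
Cap binds for Unit 2B ($827,700), Unit 3B ($674,450); balance $3,000,750 reallocated over remaining floor area 10,303.
Shares after redistribution: Unit PH1 284,260.12 → $284,250; Unit PH2 782,880.33 → $782,900; Unit 3A 1,933,609.56 → $1,933,600.

Unit PH1: $284,250 · Unit PH2: $782,900 · Unit 3A: $1,933,600 · Unit 2B: $827,700 · Unit 3B: $674,450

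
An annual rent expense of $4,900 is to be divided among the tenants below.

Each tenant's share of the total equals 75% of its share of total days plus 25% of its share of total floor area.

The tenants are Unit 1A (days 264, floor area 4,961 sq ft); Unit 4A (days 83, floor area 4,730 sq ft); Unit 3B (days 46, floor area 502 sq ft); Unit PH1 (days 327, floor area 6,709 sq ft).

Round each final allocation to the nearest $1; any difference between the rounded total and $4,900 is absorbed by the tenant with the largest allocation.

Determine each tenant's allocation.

Unit 1A: $1,707 | Unit 4A: $766 | Unit 3B: $271 | Unit PH1: $2,156

Totals — days 720, floor area 16,902.
Combined weights (75% days + 25% floor area): Unit 1A 0.3484; Unit 4A 0.1564; Unit 3B 0.0553; Unit PH1 0.4399.
Pro-rata amounts: Unit 1A 1,707.06; Unit 4A 766.46; Unit 3B 271.17; Unit PH1 2,155.31.
After rounding ($1): Unit 1A $1,707; Unit 4A $766; Unit 3B $271; Unit PH1 $2,155. Sum = $4,899.
Difference $4,900 − $4,899 = +$1 applied to largest allocation (Unit PH1): Unit PH1 becomes $2,156.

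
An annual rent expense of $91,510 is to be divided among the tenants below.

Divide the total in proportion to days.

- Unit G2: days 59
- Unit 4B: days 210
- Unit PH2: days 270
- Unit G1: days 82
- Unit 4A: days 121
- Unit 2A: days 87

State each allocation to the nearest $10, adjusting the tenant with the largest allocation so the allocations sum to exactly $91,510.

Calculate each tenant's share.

Unit G2: $6,510 | Unit 4B: $23,180 | Unit PH2: $29,810 | Unit G1: $9,050 | Unit 4A: $13,360 | Unit 2A: $9,600

Sum of days: 829.
Pro-rata amounts: Unit G2 59/829 × $91,510 = 6,512.77; Unit 4B 210/829 × $91,510 = 23,181.06; Unit PH2 270/829 × $91,510 = 29,804.22; Unit G1 82/829 × $91,510 = 9,051.65; Unit 4A 121/829 × $91,510 = 13,356.71; Unit 2A 87/829 × $91,510 = 9,603.58.
After rounding ($10): Unit G2 $6,510; Unit 4B $23,180; Unit PH2 $29,800; Unit G1 $9,050; Unit 4A $13,360; Unit 2A $9,600. Sum = $91,500.
Difference $91,510 − $91,500 = +$10 applied to largest allocation (Unit PH2): Unit PH2 becomes $29,810.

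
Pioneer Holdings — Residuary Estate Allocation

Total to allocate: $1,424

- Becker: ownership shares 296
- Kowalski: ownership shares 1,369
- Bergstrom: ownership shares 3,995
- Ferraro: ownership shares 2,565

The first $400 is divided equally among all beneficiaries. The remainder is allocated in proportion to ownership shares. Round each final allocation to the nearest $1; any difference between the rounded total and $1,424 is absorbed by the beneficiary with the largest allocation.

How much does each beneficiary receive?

$400 shared equally gives $100 per beneficiary.
Remainder $1,024 by ownership shares (total 8,225): Becker 36.85 → $37; Kowalski 170.44 → $170; Bergstrom 497.37 → $497; Ferraro 319.34 → $319.
Rounding difference +$1 on remainder applied to Bergstrom.
Totals: Becker $100 + $37 = $137; Kowalski $100 + $170 = $270; Bergstrom $100 + $498 = $598; Ferraro $100 + $319 = $419.

Becker: $137 · Kowalski: $270 · Bergstrom: $598 · Ferraro: $419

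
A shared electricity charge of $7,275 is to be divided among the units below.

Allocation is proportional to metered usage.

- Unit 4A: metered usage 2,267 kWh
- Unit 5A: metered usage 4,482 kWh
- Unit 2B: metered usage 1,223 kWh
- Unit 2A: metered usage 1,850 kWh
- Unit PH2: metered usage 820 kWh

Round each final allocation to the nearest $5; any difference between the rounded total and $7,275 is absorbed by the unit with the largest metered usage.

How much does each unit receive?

Sum of metered usage: 2,267 + 4,482 + 1,223 + 1,850 + 820 = 10,642.
Unrounded shares: Unit 4A 1,549.75; Unit 5A 3,063.95; Unit 2B 836.06; Unit 2A 1,264.68; Unit PH2 560.56.
At nearest $5: Unit 4A $1,550; Unit 5A $3,065; Unit 2B $835; Unit 2A $1,265; Unit PH2 $560. Sum = $7,275.
Rounded total matches; no reconciliation needed.

Unit 4A: $1,550 | Unit 5A: $3,065 | Unit 2B: $835 | Unit 2A: $1,265 | Unit PH2: $560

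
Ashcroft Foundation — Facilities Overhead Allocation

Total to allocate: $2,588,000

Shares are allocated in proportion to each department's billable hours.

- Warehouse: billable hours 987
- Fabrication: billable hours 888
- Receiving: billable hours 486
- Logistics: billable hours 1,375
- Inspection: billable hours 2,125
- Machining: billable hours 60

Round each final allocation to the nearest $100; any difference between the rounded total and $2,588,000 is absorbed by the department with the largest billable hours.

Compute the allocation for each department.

Total billable hours = 987 + 888 + 486 + 1,375 + 2,125 + 60 = 5,921.
Proportional shares: Warehouse 431,406.18; Fabrication 388,134.44; Receiving 212,424.93; Logistics 600,996.45; Inspection 928,812.70; Machining 26,225.30.
Rounded to nearest $100: Warehouse $431,400; Fabrication $388,100; Receiving $212,400; Logistics $601,000; Inspection $928,800; Machining $26,200. Sum = $2,587,900.
Difference $2,588,000 − $2,587,900 = +$100 applied to largest billable hours (Inspection): Inspection becomes $928,900.

Warehouse: $431,400 | Fabrication: $388,100 | Receiving: $212,400 | Logistics: $601,000 | Inspection: $928,900 | Machining: $26,200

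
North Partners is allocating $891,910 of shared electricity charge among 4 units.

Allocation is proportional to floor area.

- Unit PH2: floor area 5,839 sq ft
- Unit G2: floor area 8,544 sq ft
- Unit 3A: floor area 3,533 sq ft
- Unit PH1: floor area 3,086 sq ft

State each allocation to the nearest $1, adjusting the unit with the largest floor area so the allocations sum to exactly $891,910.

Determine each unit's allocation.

Unit PH2: $247,970 · Unit G2: $362,845 · Unit 3A: $150,039 · Unit PH1: $131,056

Sum of floor area: 5,839 + 8,544 + 3,533 + 3,086 = 21,002.
Unrounded shares: Unit PH2 247,969.84; Unit G2 362,845.40; Unit 3A 150,038.95; Unit PH1 131,055.82.
Rounded to nearest $1: Unit PH2 $247,970; Unit G2 $362,845; Unit 3A $150,039; Unit PH1 $131,056. Sum = $891,910.
No rounding difference to absorb.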